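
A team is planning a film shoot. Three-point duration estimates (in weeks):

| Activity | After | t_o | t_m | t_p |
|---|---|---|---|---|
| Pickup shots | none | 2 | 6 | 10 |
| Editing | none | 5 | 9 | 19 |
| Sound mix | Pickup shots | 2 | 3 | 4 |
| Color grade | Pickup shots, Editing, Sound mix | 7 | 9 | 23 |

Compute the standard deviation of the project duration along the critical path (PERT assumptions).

3.54 weeks

te_Pickup shots = (2 + 4·6 + 10)/6 = 36/6 = 6; σ²_Pickup shots = ((10−2)/6)² = 1.778
te_Editing = (5 + 4·9 + 19)/6 = 60/6 = 10; σ²_Editing = ((19−5)/6)² = 5.444
te_Sound mix = (2 + 4·3 + 4)/6 = 18/6 = 3; σ²_Sound mix = ((4−2)/6)² = 0.111
te_Color grade = (7 + 4·9 + 23)/6 = 66/6 = 11; σ²_Color grade = ((23−7)/6)² = 7.111

Forward pass:
ES_Pickup shots = 0; EF_Pickup shots = 6
ES_Editing = 0; EF_Editing = 10
ES_Sound mix = 6; EF_Sound mix = 6+3 = 9
ES_Color grade = max(EF_Pickup shots=6, EF_Editing=10, EF_Sound mix=9) = 10; EF_Color grade = 10+11 = 21
Expected project duration μ = 21 weeks. Critical path: Editing → Color grade.

Variance along critical path = 5.444 + 7.111 = 12.556
σ = √12.556 = 3.543 weeks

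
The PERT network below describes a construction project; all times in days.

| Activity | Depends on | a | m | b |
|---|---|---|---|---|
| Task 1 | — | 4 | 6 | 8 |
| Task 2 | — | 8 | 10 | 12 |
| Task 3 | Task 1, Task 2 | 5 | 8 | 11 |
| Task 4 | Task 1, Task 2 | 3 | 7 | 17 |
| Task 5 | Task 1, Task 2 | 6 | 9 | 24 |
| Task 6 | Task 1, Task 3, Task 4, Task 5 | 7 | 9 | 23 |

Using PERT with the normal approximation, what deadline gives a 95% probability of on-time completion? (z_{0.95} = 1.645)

te_Task 1 = (4 + 4·6 + 8)/6 = 36/6 = 6; σ²_Task 1 = ((8−4)/6)² = 0.444
te_Task 2 = (8 + 4·10 + 12)/6 = 60/6 = 10; σ²_Task 2 = ((12−8)/6)² = 0.444
te_Task 3 = (5 + 4·8 + 11)/6 = 48/6 = 8; σ²_Task 3 = ((11−5)/6)² = 1.000
te_Task 4 = (3 + 4·7 + 17)/6 = 48/6 = 8; σ²_Task 4 = ((17−3)/6)² = 5.444
te_Task 5 = (6 + 4·9 + 24)/6 = 66/6 = 11; σ²_Task 5 = ((24−6)/6)² = 9.000
te_Task 6 = (7 + 4·9 + 23)/6 = 66/6 = 11; σ²_Task 6 = ((23−7)/6)² = 7.111

Forward pass:
ES_Task 1 = 0; EF_Task 1 = 6
ES_Task 2 = 0; EF_Task 2 = 10
ES_Task 3 = max(EF_Task 1=6, EF_Task 2=10) = 10; EF_Task 3 = 10+8 = 18
ES_Task 4 = max(EF_Task 1=6, EF_Task 2=10) = 10; EF_Task 4 = 10+8 = 18
ES_Task 5 = max(EF_Task 1=6, EF_Task 2=10) = 10; EF_Task 5 = 10+11 = 21
ES_Task 6 = max(EF_Task 1=6, EF_Task 3=18, EF_Task 4=18, EF_Task 5=21) = 21; EF_Task 6 = 21+11 = 32
Expected project duration μ = 32 days. Critical path: Task 2 → Task 5 → Task 6.

Variance along critical path = 0.444 + 9.000 + 7.111 = 16.556; σ = 4.069 days.
D = μ + z·σ = 32 + 1.645·4.069 = 38.7 days

38.7 days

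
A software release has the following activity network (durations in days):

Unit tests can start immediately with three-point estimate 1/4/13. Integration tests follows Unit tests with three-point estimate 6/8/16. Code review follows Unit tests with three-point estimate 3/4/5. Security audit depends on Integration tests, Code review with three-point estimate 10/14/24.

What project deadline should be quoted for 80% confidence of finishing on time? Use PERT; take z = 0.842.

te_Unit tests = (1 + 4·4 + 13)/6 = 30/6 = 5; σ²_Unit tests = ((13−1)/6)² = 4.000
te_Integration tests = (6 + 4·8 + 16)/6 = 54/6 = 9; σ²_Integration tests = ((16−6)/6)² = 2.778
te_Code review = (3 + 4·4 + 5)/6 = 24/6 = 4; σ²_Code review = ((5−3)/6)² = 0.111
te_Security audit = (10 + 4·14 + 24)/6 = 90/6 = 15; σ²_Security audit = ((24−10)/6)² = 5.444

Forward pass:
ES_Unit tests = 0; EF_Unit tests = 5
ES_Integration tests = 5; EF_Integration tests = 5+9 = 14
ES_Code review = 5; EF_Code review = 5+4 = 9
ES_Security audit = max(EF_Integration tests=14, EF_Code review=9) = 14; EF_Security audit = 14+15 = 29
Expected project duration μ = 29 days. Critical path: Unit tests → Integration tests → Security audit.

Variance along critical path = 4.000 + 2.778 + 5.444 = 12.222; σ = 3.496 days.
D = μ + z·σ = 29 + 0.842·3.496 = 31.9 days

31.9 days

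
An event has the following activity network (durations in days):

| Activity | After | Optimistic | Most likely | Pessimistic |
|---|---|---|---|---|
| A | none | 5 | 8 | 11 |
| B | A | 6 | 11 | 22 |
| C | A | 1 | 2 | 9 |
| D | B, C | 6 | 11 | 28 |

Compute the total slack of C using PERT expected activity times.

te_A = (5 + 4·8 + 11)/6 = 48/6 = 8
te_B = (6 + 4·11 + 22)/6 = 72/6 = 12
te_C = (1 + 4·2 + 9)/6 = 18/6 = 3
te_D = (6 + 4·11 + 28)/6 = 78/6 = 13

Forward pass:
ES_A = 0; EF_A = 8
ES_B = 8; EF_B = 8+12 = 20
ES_C = 8; EF_C = 8+3 = 11
ES_D = max(EF_B=20, EF_C=11) = 20; EF_D = 20+13 = 33
Expected project duration μ = 33 days. Critical path: A → B → D.

Backward pass:
LF_D = 33; LS_D = 33−13 = 20
LF_C = LS_D = 20; LS_C = 20−3 = 17
LF_B = LS_D = 20; LS_B = 20−12 = 8
LF_A = min(LS_B=8, LS_C=17) = 8; LS_A = 8−8 = 0
Slack_C = LS_C − ES_C = 17 − 8 = 9

9 days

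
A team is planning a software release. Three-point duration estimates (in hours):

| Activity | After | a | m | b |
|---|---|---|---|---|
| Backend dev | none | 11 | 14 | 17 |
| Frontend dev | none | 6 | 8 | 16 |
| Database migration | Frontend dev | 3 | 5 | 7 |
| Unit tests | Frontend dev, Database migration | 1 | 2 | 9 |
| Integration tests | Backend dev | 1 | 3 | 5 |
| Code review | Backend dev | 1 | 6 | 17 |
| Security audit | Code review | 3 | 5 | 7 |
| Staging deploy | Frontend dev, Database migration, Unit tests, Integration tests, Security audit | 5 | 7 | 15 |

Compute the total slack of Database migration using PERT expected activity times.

te_Backend dev = (11 + 4·14 + 17)/6 = 84/6 = 14
te_Frontend dev = (6 + 4·8 + 16)/6 = 54/6 = 9
te_Database migration = (3 + 4·5 + 7)/6 = 30/6 = 5
te_Unit tests = (1 + 4·2 + 9)/6 = 18/6 = 3
te_Integration tests = (1 + 4·3 + 5)/6 = 18/6 = 3
te_Code review = (1 + 4·6 + 17)/6 = 42/6 = 7
te_Security audit = (3 + 4·5 + 7)/6 = 30/6 = 5
te_Staging deploy = (5 + 4·7 + 15)/6 = 48/6 = 8

Forward pass:
ES_Backend dev = 0; EF_Backend dev = 14
ES_Frontend dev = 0; EF_Frontend dev = 9
ES_Database migration = 9; EF_Database migration = 9+5 = 14
ES_Unit tests = max(EF_Frontend dev=9, EF_Database migration=14) = 14; EF_Unit tests = 14+3 = 17
ES_Integration tests = 14; EF_Integration tests = 14+3 = 17
ES_Code review = 14; EF_Code review = 14+7 = 21
ES_Security audit = 21; EF_Security audit = 21+5 = 26
ES_Staging deploy = max(EF_Frontend dev=9, EF_Database migration=14, EF_Unit tests=17, EF_Integration tests=17, EF_Security audit=26) = 26; EF_Staging deploy = 26+8 = 34
Expected project duration μ = 34 hours. Critical path: Backend dev → Code review → Security audit → Staging deploy.

Backward pass:
LF_Staging deploy = 34; LS_Staging deploy = 34−8 = 26
LF_Security audit = LS_Staging deploy = 26; LS_Security audit = 26−5 = 21
LF_Code review = LS_Security audit = 21; LS_Code review = 21−7 = 14
LF_Integration tests = LS_Staging deploy = 26; LS_Integration tests = 26−3 = 23
LF_Unit tests = LS_Staging deploy = 26; LS_Unit tests = 26−3 = 23
LF_Database migration = min(LS_Unit tests=23, LS_Staging deploy=26) = 23; LS_Database migration = 23−5 = 18
LF_Frontend dev = min(LS_Database migration=18, LS_Unit tests=23, LS_Staging deploy=26) = 18; LS_Frontend dev = 18−9 = 9
LF_Backend dev = min(LS_Integration tests=23, LS_Code review=14) = 14; LS_Backend dev = 14−14 = 0
Slack_Database migration = LS_Database migration − ES_Database migration = 18 − 9 = 9

9 hours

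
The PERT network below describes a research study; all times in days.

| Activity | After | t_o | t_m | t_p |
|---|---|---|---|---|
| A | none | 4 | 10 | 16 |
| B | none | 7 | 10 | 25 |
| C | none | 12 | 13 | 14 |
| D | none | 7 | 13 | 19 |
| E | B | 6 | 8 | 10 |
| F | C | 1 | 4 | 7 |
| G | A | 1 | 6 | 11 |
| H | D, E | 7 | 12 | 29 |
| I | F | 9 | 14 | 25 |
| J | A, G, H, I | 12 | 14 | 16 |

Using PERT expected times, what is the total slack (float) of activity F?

2 days

te_A = (4 + 4·10 + 16)/6 = 60/6 = 10
te_B = (7 + 4·10 + 25)/6 = 72/6 = 12
te_C = (12 + 4·13 + 14)/6 = 78/6 = 13
te_D = (7 + 4·13 + 19)/6 = 78/6 = 13
te_E = (6 + 4·8 + 10)/6 = 48/6 = 8
te_F = (1 + 4·4 + 7)/6 = 24/6 = 4
te_G = (1 + 4·6 + 11)/6 = 36/6 = 6
te_H = (7 + 4·12 + 29)/6 = 84/6 = 14
te_I = (9 + 4·14 + 25)/6 = 90/6 = 15
te_J = (12 + 4·14 + 16)/6 = 84/6 = 14

Forward pass:
ES_A = 0; EF_A = 10
ES_B = 0; EF_B = 12
ES_C = 0; EF_C = 13
ES_D = 0; EF_D = 13
ES_E = 12; EF_E = 12+8 = 20
ES_F = 13; EF_F = 13+4 = 17
ES_G = 10; EF_G = 10+6 = 16
ES_H = max(EF_D=13, EF_E=20) = 20; EF_H = 20+14 = 34
ES_I = 17; EF_I = 17+15 = 32
ES_J = max(EF_A=10, EF_G=16, EF_H=34, EF_I=32) = 34; EF_J = 34+14 = 48
Expected project duration μ = 48 days. Critical path: B → E → H → J.

Backward pass:
LF_J = 48; LS_J = 48−14 = 34
LF_I = LS_J = 34; LS_I = 34−15 = 19
LF_H = LS_J = 34; LS_H = 34−14 = 20
LF_G = LS_J = 34; LS_G = 34−6 = 28
LF_F = LS_I = 19; LS_F = 19−4 = 15
LF_E = LS_H = 20; LS_E = 20−8 = 12
LF_D = LS_H = 20; LS_D = 20−13 = 7
LF_C = LS_F = 15; LS_C = 15−13 = 2
LF_B = LS_E = 12; LS_B = 12−12 = 0
LF_A = min(LS_G=28, LS_J=34) = 28; LS_A = 28−10 = 18
Slack_F = LS_F − ES_F = 15 − 13 = 2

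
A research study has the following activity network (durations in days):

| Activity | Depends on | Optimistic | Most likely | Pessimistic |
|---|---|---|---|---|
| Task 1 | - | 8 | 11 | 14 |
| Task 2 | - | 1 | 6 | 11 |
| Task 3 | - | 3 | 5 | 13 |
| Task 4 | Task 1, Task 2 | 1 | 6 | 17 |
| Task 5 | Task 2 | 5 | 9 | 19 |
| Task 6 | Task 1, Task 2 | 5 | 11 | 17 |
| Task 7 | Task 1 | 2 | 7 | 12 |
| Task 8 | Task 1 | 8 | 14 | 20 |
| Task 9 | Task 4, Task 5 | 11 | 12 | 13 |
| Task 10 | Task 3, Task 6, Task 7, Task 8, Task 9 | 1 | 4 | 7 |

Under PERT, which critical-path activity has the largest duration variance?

Task 4

te_Task 1 = (8 + 4·11 + 14)/6 = 66/6 = 11; σ²_Task 1 = ((14−8)/6)² = 1.000
te_Task 2 = (1 + 4·6 + 11)/6 = 36/6 = 6; σ²_Task 2 = ((11−1)/6)² = 2.778
te_Task 3 = (3 + 4·5 + 13)/6 = 36/6 = 6; σ²_Task 3 = ((13−3)/6)² = 2.778
te_Task 4 = (1 + 4·6 + 17)/6 = 42/6 = 7; σ²_Task 4 = ((17−1)/6)² = 7.111
te_Task 5 = (5 + 4·9 + 19)/6 = 60/6 = 10; σ²_Task 5 = ((19−5)/6)² = 5.444
te_Task 6 = (5 + 4·11 + 17)/6 = 66/6 = 11; σ²_Task 6 = ((17−5)/6)² = 4.000
te_Task 7 = (2 + 4·7 + 12)/6 = 42/6 = 7; σ²_Task 7 = ((12−2)/6)² = 2.778
te_Task 8 = (8 + 4·14 + 20)/6 = 84/6 = 14; σ²_Task 8 = ((20−8)/6)² = 4.000
te_Task 9 = (11 + 4·12 + 13)/6 = 72/6 = 12; σ²_Task 9 = ((13−11)/6)² = 0.111
te_Task 10 = (1 + 4·4 + 7)/6 = 24/6 = 4; σ²_Task 10 = ((7−1)/6)² = 1.000

Forward pass:
ES_Task 1 = 0; EF_Task 1 = 11
ES_Task 2 = 0; EF_Task 2 = 6
ES_Task 3 = 0; EF_Task 3 = 6
ES_Task 4 = max(EF_Task 1=11, EF_Task 2=6) = 11; EF_Task 4 = 11+7 = 18
ES_Task 5 = 6; EF_Task 5 = 6+10 = 16
ES_Task 6 = max(EF_Task 1=11, EF_Task 2=6) = 11; EF_Task 6 = 11+11 = 22
ES_Task 7 = 11; EF_Task 7 = 11+7 = 18
ES_Task 8 = 11; EF_Task 8 = 11+14 = 25
ES_Task 9 = max(EF_Task 4=18, EF_Task 5=16) = 18; EF_Task 9 = 18+12 = 30
ES_Task 10 = max(EF_Task 3=6, EF_Task 6=22, EF_Task 7=18, EF_Task 8=25, EF_Task 9=30) = 30; EF_Task 10 = 30+4 = 34
Expected project duration μ = 34 days. Critical path: Task 1 → Task 4 → Task 9 → Task 10.

Variances on critical path: σ²_Task 1=1.000, σ²_Task 4=7.111, σ²_Task 9=0.111, σ²_Task 10=1.000.
Largest is σ²_Task 4 = 7.111.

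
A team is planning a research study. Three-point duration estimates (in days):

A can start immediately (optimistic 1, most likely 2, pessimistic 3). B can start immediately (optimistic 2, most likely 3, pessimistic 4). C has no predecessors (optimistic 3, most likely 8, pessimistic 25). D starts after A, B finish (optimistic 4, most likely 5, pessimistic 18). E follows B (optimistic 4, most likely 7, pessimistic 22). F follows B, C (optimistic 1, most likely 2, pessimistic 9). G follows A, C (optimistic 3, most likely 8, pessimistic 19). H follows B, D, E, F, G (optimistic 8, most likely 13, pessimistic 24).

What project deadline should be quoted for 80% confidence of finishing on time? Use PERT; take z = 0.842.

37.4 days

te_A = (1 + 4·2 + 3)/6 = 12/6 = 2; σ²_A = ((3−1)/6)² = 0.111
te_B = (2 + 4·3 + 4)/6 = 18/6 = 3; σ²_B = ((4−2)/6)² = 0.111
te_C = (3 + 4·8 + 25)/6 = 60/6 = 10; σ²_C = ((25−3)/6)² = 13.444
te_D = (4 + 4·5 + 18)/6 = 42/6 = 7; σ²_D = ((18−4)/6)² = 5.444
te_E = (4 + 4·7 + 22)/6 = 54/6 = 9; σ²_E = ((22−4)/6)² = 9.000
te_F = (1 + 4·2 + 9)/6 = 18/6 = 3; σ²_F = ((9−1)/6)² = 1.778
te_G = (3 + 4·8 + 19)/6 = 54/6 = 9; σ²_G = ((19−3)/6)² = 7.111
te_H = (8 + 4·13 + 24)/6 = 84/6 = 14; σ²_H = ((24−8)/6)² = 7.111

Forward pass:
ES_A = 0; EF_A = 2
ES_B = 0; EF_B = 3
ES_C = 0; EF_C = 10
ES_D = max(EF_A=2, EF_B=3) = 3; EF_D = 3+7 = 10
ES_E = 3; EF_E = 3+9 = 12
ES_F = max(EF_B=3, EF_C=10) = 10; EF_F = 10+3 = 13
ES_G = max(EF_A=2, EF_C=10) = 10; EF_G = 10+9 = 19
ES_H = max(EF_B=3, EF_D=10, EF_E=12, EF_F=13, EF_G=19) = 19; EF_H = 19+14 = 33
Expected project duration μ = 33 days. Critical path: C → G → H.

Variance along critical path = 13.444 + 7.111 + 7.111 = 27.667; σ = 5.260 days.
D = μ + z·σ = 33 + 0.842·5.260 = 37.4 days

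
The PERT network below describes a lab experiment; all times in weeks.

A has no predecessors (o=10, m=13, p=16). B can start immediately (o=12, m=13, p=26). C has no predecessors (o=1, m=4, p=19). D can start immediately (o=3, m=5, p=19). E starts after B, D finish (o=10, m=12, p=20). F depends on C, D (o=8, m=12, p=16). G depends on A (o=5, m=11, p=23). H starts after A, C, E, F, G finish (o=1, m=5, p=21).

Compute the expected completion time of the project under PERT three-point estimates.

35 weeks

te_A = (10 + 4·13 + 16)/6 = 78/6 = 13
te_B = (12 + 4·13 + 26)/6 = 90/6 = 15
te_C = (1 + 4·4 + 19)/6 = 36/6 = 6
te_D = (3 + 4·5 + 19)/6 = 42/6 = 7
te_E = (10 + 4·12 + 20)/6 = 78/6 = 13
te_F = (8 + 4·12 + 16)/6 = 72/6 = 12
te_G = (5 + 4·11 + 23)/6 = 72/6 = 12
te_H = (1 + 4·5 + 21)/6 = 42/6 = 7

Forward pass:
ES_A = 0; EF_A = 13
ES_B = 0; EF_B = 15
ES_C = 0; EF_C = 6
ES_D = 0; EF_D = 7
ES_E = max(EF_B=15, EF_D=7) = 15; EF_E = 15+13 = 28
ES_F = max(EF_C=6, EF_D=7) = 7; EF_F = 7+12 = 19
ES_G = 13; EF_G = 13+12 = 25
ES_H = max(EF_A=13, EF_C=6, EF_E=28, EF_F=19, EF_G=25) = 28; EF_H = 28+7 = 35
Expected project duration μ = 35 weeks. Critical path: B → E → H.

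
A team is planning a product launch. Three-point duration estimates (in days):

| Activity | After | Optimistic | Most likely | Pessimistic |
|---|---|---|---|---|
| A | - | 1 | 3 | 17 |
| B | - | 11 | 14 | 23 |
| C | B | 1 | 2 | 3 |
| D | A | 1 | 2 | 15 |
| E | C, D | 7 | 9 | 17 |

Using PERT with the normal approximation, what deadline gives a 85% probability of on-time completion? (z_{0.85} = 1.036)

29.7 days

te_A = (1 + 4·3 + 17)/6 = 30/6 = 5; σ²_A = ((17−1)/6)² = 7.111
te_B = (11 + 4·14 + 23)/6 = 90/6 = 15; σ²_B = ((23−11)/6)² = 4.000
te_C = (1 + 4·2 + 3)/6 = 12/6 = 2; σ²_C = ((3−1)/6)² = 0.111
te_D = (1 + 4·2 + 15)/6 = 24/6 = 4; σ²_D = ((15−1)/6)² = 5.444
te_E = (7 + 4·9 + 17)/6 = 60/6 = 10; σ²_E = ((17−7)/6)² = 2.778

Forward pass:
ES_A = 0; EF_A = 5
ES_B = 0; EF_B = 15
ES_C = 15; EF_C = 15+2 = 17
ES_D = 5; EF_D = 5+4 = 9
ES_E = max(EF_C=17, EF_D=9) = 17; EF_E = 17+10 = 27
Expected project duration μ = 27 days. Critical path: B → C → E.

Variance along critical path = 4.000 + 0.111 + 2.778 = 6.889; σ = 2.625 days.
D = μ + z·σ = 27 + 1.036·2.625 = 29.7 days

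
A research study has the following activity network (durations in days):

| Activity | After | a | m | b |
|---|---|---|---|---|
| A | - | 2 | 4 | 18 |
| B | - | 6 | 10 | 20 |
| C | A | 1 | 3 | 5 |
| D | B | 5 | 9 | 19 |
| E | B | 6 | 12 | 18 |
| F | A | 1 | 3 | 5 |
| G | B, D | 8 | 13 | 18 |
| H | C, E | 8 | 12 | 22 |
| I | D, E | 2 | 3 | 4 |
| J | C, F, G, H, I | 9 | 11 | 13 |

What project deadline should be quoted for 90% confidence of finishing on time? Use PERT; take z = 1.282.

te_A = (2 + 4·4 + 18)/6 = 36/6 = 6; σ²_A = ((18−2)/6)² = 7.111
te_B = (6 + 4·10 + 20)/6 = 66/6 = 11; σ²_B = ((20−6)/6)² = 5.444
te_C = (1 + 4·3 + 5)/6 = 18/6 = 3; σ²_C = ((5−1)/6)² = 0.444
te_D = (5 + 4·9 + 19)/6 = 60/6 = 10; σ²_D = ((19−5)/6)² = 5.444
te_E = (6 + 4·12 + 18)/6 = 72/6 = 12; σ²_E = ((18−6)/6)² = 4.000
te_F = (1 + 4·3 + 5)/6 = 18/6 = 3; σ²_F = ((5−1)/6)² = 0.444
te_G = (8 + 4·13 + 18)/6 = 78/6 = 13; σ²_G = ((18−8)/6)² = 2.778
te_H = (8 + 4·12 + 22)/6 = 78/6 = 13; σ²_H = ((22−8)/6)² = 5.444
te_I = (2 + 4·3 + 4)/6 = 18/6 = 3; σ²_I = ((4−2)/6)² = 0.111
te_J = (9 + 4·11 + 13)/6 = 66/6 = 11; σ²_J = ((13−9)/6)² = 0.444

Forward pass:
ES_A = 0; EF_A = 6
ES_B = 0; EF_B = 11
ES_C = 6; EF_C = 6+3 = 9
ES_D = 11; EF_D = 11+10 = 21
ES_E = 11; EF_E = 11+12 = 23
ES_F = 6; EF_F = 6+3 = 9
ES_G = max(EF_B=11, EF_D=21) = 21; EF_G = 21+13 = 34
ES_H = max(EF_C=9, EF_E=23) = 23; EF_H = 23+13 = 36
ES_I = max(EF_D=21, EF_E=23) = 23; EF_I = 23+3 = 26
ES_J = max(EF_C=9, EF_F=9, EF_G=34, EF_H=36, EF_I=26) = 36; EF_J = 36+11 = 47
Expected project duration μ = 47 days. Critical path: B → E → H → J.

Variance along critical path = 5.444 + 4.000 + 5.444 + 0.444 = 15.333; σ = 3.916 days.
D = μ + z·σ = 47 + 1.282·3.916 = 52.0 days

52.0 days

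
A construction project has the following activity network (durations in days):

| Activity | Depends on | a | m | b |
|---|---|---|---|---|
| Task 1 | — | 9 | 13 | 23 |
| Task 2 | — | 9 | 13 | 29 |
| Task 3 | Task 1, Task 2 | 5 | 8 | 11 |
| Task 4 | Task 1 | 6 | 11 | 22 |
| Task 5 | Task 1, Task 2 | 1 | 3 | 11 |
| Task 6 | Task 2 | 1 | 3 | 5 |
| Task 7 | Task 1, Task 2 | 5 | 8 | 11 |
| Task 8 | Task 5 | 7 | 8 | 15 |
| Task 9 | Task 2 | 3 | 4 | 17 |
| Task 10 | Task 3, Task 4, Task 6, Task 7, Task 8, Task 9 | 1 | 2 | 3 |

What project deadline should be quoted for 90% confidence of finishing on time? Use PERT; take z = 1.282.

35.1 days

te_Task 1 = (9 + 4·13 + 23)/6 = 84/6 = 14; σ²_Task 1 = ((23−9)/6)² = 5.444
te_Task 2 = (9 + 4·13 + 29)/6 = 90/6 = 15; σ²_Task 2 = ((29−9)/6)² = 11.111
te_Task 3 = (5 + 4·8 + 11)/6 = 48/6 = 8; σ²_Task 3 = ((11−5)/6)² = 1.000
te_Task 4 = (6 + 4·11 + 22)/6 = 72/6 = 12; σ²_Task 4 = ((22−6)/6)² = 7.111
te_Task 5 = (1 + 4·3 + 11)/6 = 24/6 = 4; σ²_Task 5 = ((11−1)/6)² = 2.778
te_Task 6 = (1 + 4·3 + 5)/6 = 18/6 = 3; σ²_Task 6 = ((5−1)/6)² = 0.444
te_Task 7 = (5 + 4·8 + 11)/6 = 48/6 = 8; σ²_Task 7 = ((11−5)/6)² = 1.000
te_Task 8 = (7 + 4·8 + 15)/6 = 54/6 = 9; σ²_Task 8 = ((15−7)/6)² = 1.778
te_Task 9 = (3 + 4·4 + 17)/6 = 36/6 = 6; σ²_Task 9 = ((17−3)/6)² = 5.444
te_Task 10 = (1 + 4·2 + 3)/6 = 12/6 = 2; σ²_Task 10 = ((3−1)/6)² = 0.111

Forward pass:
ES_Task 1 = 0; EF_Task 1 = 14
ES_Task 2 = 0; EF_Task 2 = 15
ES_Task 3 = max(EF_Task 1=14, EF_Task 2=15) = 15; EF_Task 3 = 15+8 = 23
ES_Task 4 = 14; EF_Task 4 = 14+12 = 26
ES_Task 5 = max(EF_Task 1=14, EF_Task 2=15) = 15; EF_Task 5 = 15+4 = 19
ES_Task 6 = 15; EF_Task 6 = 15+3 = 18
ES_Task 7 = max(EF_Task 1=14, EF_Task 2=15) = 15; EF_Task 7 = 15+8 = 23
ES_Task 8 = 19; EF_Task 8 = 19+9 = 28
ES_Task 9 = 15; EF_Task 9 = 15+6 = 21
ES_Task 10 = max(EF_Task 3=23, EF_Task 4=26, EF_Task 6=18, EF_Task 7=23, EF_Task 8=28, EF_Task 9=21) = 28; EF_Task 10 = 28+2 = 30
Expected project duration μ = 30 days. Critical path: Task 2 → Task 5 → Task 8 → Task 10.

Variance along critical path = 11.111 + 2.778 + 1.778 + 0.111 = 15.778; σ = 3.972 days.
D = μ + z·σ = 30 + 1.282·3.972 = 35.1 days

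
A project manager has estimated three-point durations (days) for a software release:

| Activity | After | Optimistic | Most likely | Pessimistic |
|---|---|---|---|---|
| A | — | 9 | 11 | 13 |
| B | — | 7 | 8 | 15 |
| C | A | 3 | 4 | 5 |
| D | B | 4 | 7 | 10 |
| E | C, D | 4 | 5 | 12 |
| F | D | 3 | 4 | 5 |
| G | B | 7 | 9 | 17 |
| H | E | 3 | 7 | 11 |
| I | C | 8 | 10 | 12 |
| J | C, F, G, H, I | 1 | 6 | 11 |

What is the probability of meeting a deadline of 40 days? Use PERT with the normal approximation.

te_A = (9 + 4·11 + 13)/6 = 66/6 = 11; σ²_A = ((13−9)/6)² = 0.444
te_B = (7 + 4·8 + 15)/6 = 54/6 = 9; σ²_B = ((15−7)/6)² = 1.778
te_C = (3 + 4·4 + 5)/6 = 24/6 = 4; σ²_C = ((5−3)/6)² = 0.111
te_D = (4 + 4·7 + 10)/6 = 42/6 = 7; σ²_D = ((10−4)/6)² = 1.000
te_E = (4 + 4·5 + 12)/6 = 36/6 = 6; σ²_E = ((12−4)/6)² = 1.778
te_F = (3 + 4·4 + 5)/6 = 24/6 = 4; σ²_F = ((5−3)/6)² = 0.111
te_G = (7 + 4·9 + 17)/6 = 60/6 = 10; σ²_G = ((17−7)/6)² = 2.778
te_H = (3 + 4·7 + 11)/6 = 42/6 = 7; σ²_H = ((11−3)/6)² = 1.778
te_I = (8 + 4·10 + 12)/6 = 60/6 = 10; σ²_I = ((12−8)/6)² = 0.444
te_J = (1 + 4·6 + 11)/6 = 36/6 = 6; σ²_J = ((11−1)/6)² = 2.778

Forward pass:
ES_A = 0; EF_A = 11
ES_B = 0; EF_B = 9
ES_C = 11; EF_C = 11+4 = 15
ES_D = 9; EF_D = 9+7 = 16
ES_E = max(EF_C=15, EF_D=16) = 16; EF_E = 16+6 = 22
ES_F = 16; EF_F = 16+4 = 20
ES_G = 9; EF_G = 9+10 = 19
ES_H = 22; EF_H = 22+7 = 29
ES_I = 15; EF_I = 15+10 = 25
ES_J = max(EF_C=15, EF_F=20, EF_G=19, EF_H=29, EF_I=25) = 29; EF_J = 29+6 = 35
Expected project duration μ = 35 days. Critical path: B → D → E → H → J.

Variance along critical path = 1.778 + 1.000 + 1.778 + 1.778 + 2.778 = 9.111; σ = √9.111 = 3.018 days.
Z = (40 − 35) / 3.018 = 1.656
P(T ≤ 40) = Φ(1.656) ≈ 0.951

0.951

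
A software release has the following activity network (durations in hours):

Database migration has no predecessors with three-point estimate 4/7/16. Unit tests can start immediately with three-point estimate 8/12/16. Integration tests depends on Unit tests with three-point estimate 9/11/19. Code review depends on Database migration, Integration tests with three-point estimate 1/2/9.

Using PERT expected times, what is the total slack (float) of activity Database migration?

16 hours

te_Database migration = (4 + 4·7 + 16)/6 = 48/6 = 8
te_Unit tests = (8 + 4·12 + 16)/6 = 72/6 = 12
te_Integration tests = (9 + 4·11 + 19)/6 = 72/6 = 12
te_Code review = (1 + 4·2 + 9)/6 = 18/6 = 3

Forward pass:
ES_Database migration = 0; EF_Database migration = 8
ES_Unit tests = 0; EF_Unit tests = 12
ES_Integration tests = 12; EF_Integration tests = 12+12 = 24
ES_Code review = max(EF_Database migration=8, EF_Integration tests=24) = 24; EF_Code review = 24+3 = 27
Expected project duration μ = 27 hours. Critical path: Unit tests → Integration tests → Code review.

Backward pass:
LF_Code review = 27; LS_Code review = 27−3 = 24
LF_Integration tests = LS_Code review = 24; LS_Integration tests = 24−12 = 12
LF_Unit tests = LS_Integration tests = 12; LS_Unit tests = 12−12 = 0
LF_Database migration = LS_Code review = 24; LS_Database migration = 24−8 = 16
Slack_Database migration = LS_Database migration − ES_Database migration = 16 − 0 = 16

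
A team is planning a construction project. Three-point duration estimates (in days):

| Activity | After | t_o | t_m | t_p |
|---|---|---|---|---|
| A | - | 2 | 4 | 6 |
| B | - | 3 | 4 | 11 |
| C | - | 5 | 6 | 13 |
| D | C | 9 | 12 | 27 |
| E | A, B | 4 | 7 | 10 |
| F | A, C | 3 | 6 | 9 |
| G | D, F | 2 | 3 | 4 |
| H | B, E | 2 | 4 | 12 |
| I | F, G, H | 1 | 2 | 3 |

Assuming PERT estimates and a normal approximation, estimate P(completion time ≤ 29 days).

0.817

te_A = (2 + 4·4 + 6)/6 = 24/6 = 4; σ²_A = ((6−2)/6)² = 0.444
te_B = (3 + 4·4 + 11)/6 = 30/6 = 5; σ²_B = ((11−3)/6)² = 1.778
te_C = (5 + 4·6 + 13)/6 = 42/6 = 7; σ²_C = ((13−5)/6)² = 1.778
te_D = (9 + 4·12 + 27)/6 = 84/6 = 14; σ²_D = ((27−9)/6)² = 9.000
te_E = (4 + 4·7 + 10)/6 = 42/6 = 7; σ²_E = ((10−4)/6)² = 1.000
te_F = (3 + 4·6 + 9)/6 = 36/6 = 6; σ²_F = ((9−3)/6)² = 1.000
te_G = (2 + 4·3 + 4)/6 = 18/6 = 3; σ²_G = ((4−2)/6)² = 0.111
te_H = (2 + 4·4 + 12)/6 = 30/6 = 5; σ²_H = ((12−2)/6)² = 2.778
te_I = (1 + 4·2 + 3)/6 = 12/6 = 2; σ²_I = ((3−1)/6)² = 0.111

Forward pass:
ES_A = 0; EF_A = 4
ES_B = 0; EF_B = 5
ES_C = 0; EF_C = 7
ES_D = 7; EF_D = 7+14 = 21
ES_E = max(EF_A=4, EF_B=5) = 5; EF_E = 5+7 = 12
ES_F = max(EF_A=4, EF_C=7) = 7; EF_F = 7+6 = 13
ES_G = max(EF_D=21, EF_F=13) = 21; EF_G = 21+3 = 24
ES_H = max(EF_B=5, EF_E=12) = 12; EF_H = 12+5 = 17
ES_I = max(EF_F=13, EF_G=24, EF_H=17) = 24; EF_I = 24+2 = 26
Expected project duration μ = 26 days. Critical path: C → D → G → I.

Variance along critical path = 1.778 + 9.000 + 0.111 + 0.111 = 11.000; σ = √11.000 = 3.317 days.
Z = (29 − 26) / 3.317 = 0.905
P(T ≤ 29) = Φ(0.905) ≈ 0.817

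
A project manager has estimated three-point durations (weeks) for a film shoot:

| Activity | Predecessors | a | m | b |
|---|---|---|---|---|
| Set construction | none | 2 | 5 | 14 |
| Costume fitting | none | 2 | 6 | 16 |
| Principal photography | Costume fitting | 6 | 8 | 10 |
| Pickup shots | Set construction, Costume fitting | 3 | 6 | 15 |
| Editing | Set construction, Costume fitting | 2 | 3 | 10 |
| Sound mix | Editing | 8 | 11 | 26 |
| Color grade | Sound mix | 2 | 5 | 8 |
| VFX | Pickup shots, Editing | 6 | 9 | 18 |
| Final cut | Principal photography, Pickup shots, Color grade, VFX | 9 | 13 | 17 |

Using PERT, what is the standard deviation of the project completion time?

4.36 weeks

te_Set construction = (2 + 4·5 + 14)/6 = 36/6 = 6; σ²_Set construction = ((14−2)/6)² = 4.000
te_Costume fitting = (2 + 4·6 + 16)/6 = 42/6 = 7; σ²_Costume fitting = ((16−2)/6)² = 5.444
te_Principal photography = (6 + 4·8 + 10)/6 = 48/6 = 8; σ²_Principal photography = ((10−6)/6)² = 0.444
te_Pickup shots = (3 + 4·6 + 15)/6 = 42/6 = 7; σ²_Pickup shots = ((15−3)/6)² = 4.000
te_Editing = (2 + 4·3 + 10)/6 = 24/6 = 4; σ²_Editing = ((10−2)/6)² = 1.778
te_Sound mix = (8 + 4·11 + 26)/6 = 78/6 = 13; σ²_Sound mix = ((26−8)/6)² = 9.000
te_Color grade = (2 + 4·5 + 8)/6 = 30/6 = 5; σ²_Color grade = ((8−2)/6)² = 1.000
te_VFX = (6 + 4·9 + 18)/6 = 60/6 = 10; σ²_VFX = ((18−6)/6)² = 4.000
te_Final cut = (9 + 4·13 + 17)/6 = 78/6 = 13; σ²_Final cut = ((17−9)/6)² = 1.778

Forward pass:
ES_Set construction = 0; EF_Set construction = 6
ES_Costume fitting = 0; EF_Costume fitting = 7
ES_Principal photography = 7; EF_Principal photography = 7+8 = 15
ES_Pickup shots = max(EF_Set construction=6, EF_Costume fitting=7) = 7; EF_Pickup shots = 7+7 = 14
ES_Editing = max(EF_Set construction=6, EF_Costume fitting=7) = 7; EF_Editing = 7+4 = 11
ES_Sound mix = 11; EF_Sound mix = 11+13 = 24
ES_Color grade = 24; EF_Color grade = 24+5 = 29
ES_VFX = max(EF_Pickup shots=14, EF_Editing=11) = 14; EF_VFX = 14+10 = 24
ES_Final cut = max(EF_Principal photography=15, EF_Pickup shots=14, EF_Color grade=29, EF_VFX=24) = 29; EF_Final cut = 29+13 = 42
Expected project duration μ = 42 weeks. Critical path: Costume fitting → Editing → Sound mix → Color grade → Final cut.

Variance along critical path = 5.444 + 1.778 + 9.000 + 1.000 + 1.778 = 19.000
σ = √19.000 = 4.359 weeks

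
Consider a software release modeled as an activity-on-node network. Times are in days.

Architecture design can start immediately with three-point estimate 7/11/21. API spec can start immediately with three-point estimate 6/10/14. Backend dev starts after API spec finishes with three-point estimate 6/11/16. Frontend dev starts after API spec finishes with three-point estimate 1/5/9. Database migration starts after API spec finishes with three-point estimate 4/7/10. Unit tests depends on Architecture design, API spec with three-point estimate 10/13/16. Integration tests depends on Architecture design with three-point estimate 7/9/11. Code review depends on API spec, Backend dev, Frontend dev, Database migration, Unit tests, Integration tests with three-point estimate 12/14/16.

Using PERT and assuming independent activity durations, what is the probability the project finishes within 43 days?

0.936

te_Architecture design = (7 + 4·11 + 21)/6 = 72/6 = 12; σ²_Architecture design = ((21−7)/6)² = 5.444
te_API spec = (6 + 4·10 + 14)/6 = 60/6 = 10; σ²_API spec = ((14−6)/6)² = 1.778
te_Backend dev = (6 + 4·11 + 16)/6 = 66/6 = 11; σ²_Backend dev = ((16−6)/6)² = 2.778
te_Frontend dev = (1 + 4·5 + 9)/6 = 30/6 = 5; σ²_Frontend dev = ((9−1)/6)² = 1.778
te_Database migration = (4 + 4·7 + 10)/6 = 42/6 = 7; σ²_Database migration = ((10−4)/6)² = 1.000
te_Unit tests = (10 + 4·13 + 16)/6 = 78/6 = 13; σ²_Unit tests = ((16−10)/6)² = 1.000
te_Integration tests = (7 + 4·9 + 11)/6 = 54/6 = 9; σ²_Integration tests = ((11−7)/6)² = 0.444
te_Code review = (12 + 4·14 + 16)/6 = 84/6 = 14; σ²_Code review = ((16−12)/6)² = 0.444

Forward pass:
ES_Architecture design = 0; EF_Architecture design = 12
ES_API spec = 0; EF_API spec = 10
ES_Backend dev = 10; EF_Backend dev = 10+11 = 21
ES_Frontend dev = 10; EF_Frontend dev = 10+5 = 15
ES_Database migration = 10; EF_Database migration = 10+7 = 17
ES_Unit tests = max(EF_Architecture design=12, EF_API spec=10) = 12; EF_Unit tests = 12+13 = 25
ES_Integration tests = 12; EF_Integration tests = 12+9 = 21
ES_Code review = max(EF_API spec=10, EF_Backend dev=21, EF_Frontend dev=15, EF_Database migration=17, EF_Unit tests=25, EF_Integration tests=21) = 25; EF_Code review = 25+14 = 39
Expected project duration μ = 39 days. Critical path: Architecture design → Unit tests → Code review.

Variance along critical path = 5.444 + 1.000 + 0.444 = 6.889; σ = √6.889 = 2.625 days.
Z = (43 − 39) / 2.625 = 1.524
P(T ≤ 43) = Φ(1.524) ≈ 0.936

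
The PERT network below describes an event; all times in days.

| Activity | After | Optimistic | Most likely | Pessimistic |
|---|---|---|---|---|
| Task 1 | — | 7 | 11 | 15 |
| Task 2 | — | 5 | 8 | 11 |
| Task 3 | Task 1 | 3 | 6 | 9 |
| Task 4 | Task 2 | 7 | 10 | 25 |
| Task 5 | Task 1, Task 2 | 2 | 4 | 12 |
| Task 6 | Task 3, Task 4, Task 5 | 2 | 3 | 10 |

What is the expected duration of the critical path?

24 days

te_Task 1 = (7 + 4·11 + 15)/6 = 66/6 = 11
te_Task 2 = (5 + 4·8 + 11)/6 = 48/6 = 8
te_Task 3 = (3 + 4·6 + 9)/6 = 36/6 = 6
te_Task 4 = (7 + 4·10 + 25)/6 = 72/6 = 12
te_Task 5 = (2 + 4·4 + 12)/6 = 30/6 = 5
te_Task 6 = (2 + 4·3 + 10)/6 = 24/6 = 4

Forward pass:
ES_Task 1 = 0; EF_Task 1 = 11
ES_Task 2 = 0; EF_Task 2 = 8
ES_Task 3 = 11; EF_Task 3 = 11+6 = 17
ES_Task 4 = 8; EF_Task 4 = 8+12 = 20
ES_Task 5 = max(EF_Task 1=11, EF_Task 2=8) = 11; EF_Task 5 = 11+5 = 16
ES_Task 6 = max(EF_Task 3=17, EF_Task 4=20, EF_Task 5=16) = 20; EF_Task 6 = 20+4 = 24
Expected project duration μ = 24 days. Critical path: Task 2 → Task 4 → Task 6.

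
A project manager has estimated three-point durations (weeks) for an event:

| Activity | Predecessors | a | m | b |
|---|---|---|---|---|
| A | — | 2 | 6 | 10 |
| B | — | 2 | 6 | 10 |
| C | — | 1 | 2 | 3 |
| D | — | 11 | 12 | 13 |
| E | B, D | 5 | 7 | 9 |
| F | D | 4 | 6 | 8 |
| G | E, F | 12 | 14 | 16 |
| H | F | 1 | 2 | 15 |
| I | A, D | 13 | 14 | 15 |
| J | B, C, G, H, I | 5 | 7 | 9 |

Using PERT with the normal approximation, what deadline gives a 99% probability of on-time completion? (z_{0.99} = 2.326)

te_A = (2 + 4·6 + 10)/6 = 36/6 = 6; σ²_A = ((10−2)/6)² = 1.778
te_B = (2 + 4·6 + 10)/6 = 36/6 = 6; σ²_B = ((10−2)/6)² = 1.778
te_C = (1 + 4·2 + 3)/6 = 12/6 = 2; σ²_C = ((3−1)/6)² = 0.111
te_D = (11 + 4·12 + 13)/6 = 72/6 = 12; σ²_D = ((13−11)/6)² = 0.111
te_E = (5 + 4·7 + 9)/6 = 42/6 = 7; σ²_E = ((9−5)/6)² = 0.444
te_F = (4 + 4·6 + 8)/6 = 36/6 = 6; σ²_F = ((8−4)/6)² = 0.444
te_G = (12 + 4·14 + 16)/6 = 84/6 = 14; σ²_G = ((16−12)/6)² = 0.444
te_H = (1 + 4·2 + 15)/6 = 24/6 = 4; σ²_H = ((15−1)/6)² = 5.444
te_I = (13 + 4·14 + 15)/6 = 84/6 = 14; σ²_I = ((15−13)/6)² = 0.111
te_J = (5 + 4·7 + 9)/6 = 42/6 = 7; σ²_J = ((9−5)/6)² = 0.444

Forward pass:
ES_A = 0; EF_A = 6
ES_B = 0; EF_B = 6
ES_C = 0; EF_C = 2
ES_D = 0; EF_D = 12
ES_E = max(EF_B=6, EF_D=12) = 12; EF_E = 12+7 = 19
ES_F = 12; EF_F = 12+6 = 18
ES_G = max(EF_E=19, EF_F=18) = 19; EF_G = 19+14 = 33
ES_H = 18; EF_H = 18+4 = 22
ES_I = max(EF_A=6, EF_D=12) = 12; EF_I = 12+14 = 26
ES_J = max(EF_B=6, EF_C=2, EF_G=33, EF_H=22, EF_I=26) = 33; EF_J = 33+7 = 40
Expected project duration μ = 40 weeks. Critical path: D → E → G → J.

Variance along critical path = 0.111 + 0.444 + 0.444 + 0.444 = 1.444; σ = 1.202 weeks.
D = μ + z·σ = 40 + 2.326·1.202 = 42.8 weeks

42.8 weeks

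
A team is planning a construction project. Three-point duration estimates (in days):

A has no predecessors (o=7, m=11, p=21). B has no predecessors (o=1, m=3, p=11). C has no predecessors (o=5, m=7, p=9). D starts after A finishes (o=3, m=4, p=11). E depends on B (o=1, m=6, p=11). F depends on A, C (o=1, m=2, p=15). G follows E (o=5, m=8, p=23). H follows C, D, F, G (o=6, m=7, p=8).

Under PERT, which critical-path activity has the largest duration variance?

G

te_A = (7 + 4·11 + 21)/6 = 72/6 = 12; σ²_A = ((21−7)/6)² = 5.444
te_B = (1 + 4·3 + 11)/6 = 24/6 = 4; σ²_B = ((11−1)/6)² = 2.778
te_C = (5 + 4·7 + 9)/6 = 42/6 = 7; σ²_C = ((9−5)/6)² = 0.444
te_D = (3 + 4·4 + 11)/6 = 30/6 = 5; σ²_D = ((11−3)/6)² = 1.778
te_E = (1 + 4·6 + 11)/6 = 36/6 = 6; σ²_E = ((11−1)/6)² = 2.778
te_F = (1 + 4·2 + 15)/6 = 24/6 = 4; σ²_F = ((15−1)/6)² = 5.444
te_G = (5 + 4·8 + 23)/6 = 60/6 = 10; σ²_G = ((23−5)/6)² = 9.000
te_H = (6 + 4·7 + 8)/6 = 42/6 = 7; σ²_H = ((8−6)/6)² = 0.111

Forward pass:
ES_A = 0; EF_A = 12
ES_B = 0; EF_B = 4
ES_C = 0; EF_C = 7
ES_D = 12; EF_D = 12+5 = 17
ES_E = 4; EF_E = 4+6 = 10
ES_F = max(EF_A=12, EF_C=7) = 12; EF_F = 12+4 = 16
ES_G = 10; EF_G = 10+10 = 20
ES_H = max(EF_C=7, EF_D=17, EF_F=16, EF_G=20) = 20; EF_H = 20+7 = 27
Expected project duration μ = 27 days. Critical path: B → E → G → H.

Variances on critical path: σ²_B=2.778, σ²_E=2.778, σ²_G=9.000, σ²_H=0.111.
Largest is σ²_G = 9.000.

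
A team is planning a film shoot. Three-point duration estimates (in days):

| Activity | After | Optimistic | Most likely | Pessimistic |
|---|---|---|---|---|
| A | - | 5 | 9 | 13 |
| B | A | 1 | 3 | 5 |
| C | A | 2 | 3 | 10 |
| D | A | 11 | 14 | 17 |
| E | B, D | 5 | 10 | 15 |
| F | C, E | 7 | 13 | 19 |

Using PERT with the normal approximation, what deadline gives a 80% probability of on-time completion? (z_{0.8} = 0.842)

48.6 days

te_A = (5 + 4·9 + 13)/6 = 54/6 = 9; σ²_A = ((13−5)/6)² = 1.778
te_B = (1 + 4·3 + 5)/6 = 18/6 = 3; σ²_B = ((5−1)/6)² = 0.444
te_C = (2 + 4·3 + 10)/6 = 24/6 = 4; σ²_C = ((10−2)/6)² = 1.778
te_D = (11 + 4·14 + 17)/6 = 84/6 = 14; σ²_D = ((17−11)/6)² = 1.000
te_E = (5 + 4·10 + 15)/6 = 60/6 = 10; σ²_E = ((15−5)/6)² = 2.778
te_F = (7 + 4·13 + 19)/6 = 78/6 = 13; σ²_F = ((19−7)/6)² = 4.000

Forward pass:
ES_A = 0; EF_A = 9
ES_B = 9; EF_B = 9+3 = 12
ES_C = 9; EF_C = 9+4 = 13
ES_D = 9; EF_D = 9+14 = 23
ES_E = max(EF_B=12, EF_D=23) = 23; EF_E = 23+10 = 33
ES_F = max(EF_C=13, EF_E=33) = 33; EF_F = 33+13 = 46
Expected project duration μ = 46 days. Critical path: A → D → E → F.

Variance along critical path = 1.778 + 1.000 + 2.778 + 4.000 = 9.556; σ = 3.091 days.
D = μ + z·σ = 46 + 0.842·3.091 = 48.6 days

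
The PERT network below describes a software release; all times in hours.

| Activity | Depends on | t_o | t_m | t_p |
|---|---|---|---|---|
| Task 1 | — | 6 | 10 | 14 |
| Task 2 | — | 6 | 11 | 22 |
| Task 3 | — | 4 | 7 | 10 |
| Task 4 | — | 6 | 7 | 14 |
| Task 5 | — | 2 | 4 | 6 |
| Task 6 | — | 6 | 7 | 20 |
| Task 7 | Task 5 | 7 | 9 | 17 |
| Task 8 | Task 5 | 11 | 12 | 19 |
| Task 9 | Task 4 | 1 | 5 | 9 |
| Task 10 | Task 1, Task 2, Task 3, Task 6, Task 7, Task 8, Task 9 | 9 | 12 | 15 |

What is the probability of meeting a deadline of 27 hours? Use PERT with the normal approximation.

te_Task 1 = (6 + 4·10 + 14)/6 = 60/6 = 10; σ²_Task 1 = ((14−6)/6)² = 1.778
te_Task 2 = (6 + 4·11 + 22)/6 = 72/6 = 12; σ²_Task 2 = ((22−6)/6)² = 7.111
te_Task 3 = (4 + 4·7 + 10)/6 = 42/6 = 7; σ²_Task 3 = ((10−4)/6)² = 1.000
te_Task 4 = (6 + 4·7 + 14)/6 = 48/6 = 8; σ²_Task 4 = ((14−6)/6)² = 1.778
te_Task 5 = (2 + 4·4 + 6)/6 = 24/6 = 4; σ²_Task 5 = ((6−2)/6)² = 0.444
te_Task 6 = (6 + 4·7 + 20)/6 = 54/6 = 9; σ²_Task 6 = ((20−6)/6)² = 5.444
te_Task 7 = (7 + 4·9 + 17)/6 = 60/6 = 10; σ²_Task 7 = ((17−7)/6)² = 2.778
te_Task 8 = (11 + 4·12 + 19)/6 = 78/6 = 13; σ²_Task 8 = ((19−11)/6)² = 1.778
te_Task 9 = (1 + 4·5 + 9)/6 = 30/6 = 5; σ²_Task 9 = ((9−1)/6)² = 1.778
te_Task 10 = (9 + 4·12 + 15)/6 = 72/6 = 12; σ²_Task 10 = ((15−9)/6)² = 1.000

Forward pass:
ES_Task 1 = 0; EF_Task 1 = 10
ES_Task 2 = 0; EF_Task 2 = 12
ES_Task 3 = 0; EF_Task 3 = 7
ES_Task 4 = 0; EF_Task 4 = 8
ES_Task 5 = 0; EF_Task 5 = 4
ES_Task 6 = 0; EF_Task 6 = 9
ES_Task 7 = 4; EF_Task 7 = 4+10 = 14
ES_Task 8 = 4; EF_Task 8 = 4+13 = 17
ES_Task 9 = 8; EF_Task 9 = 8+5 = 13
ES_Task 10 = max(EF_Task 1=10, EF_Task 2=12, EF_Task 3=7, EF_Task 6=9, EF_Task 7=14, EF_Task 8=17, EF_Task 9=13) = 17; EF_Task 10 = 17+12 = 29
Expected project duration μ = 29 hours. Critical path: Task 5 → Task 8 → Task 10.

Variance along critical path = 0.444 + 1.778 + 1.000 = 3.222; σ = √3.222 = 1.795 hours.
Z = (27 − 29) / 1.795 = -1.114
P(T ≤ 27) = Φ(-1.114) ≈ 0.133

0.133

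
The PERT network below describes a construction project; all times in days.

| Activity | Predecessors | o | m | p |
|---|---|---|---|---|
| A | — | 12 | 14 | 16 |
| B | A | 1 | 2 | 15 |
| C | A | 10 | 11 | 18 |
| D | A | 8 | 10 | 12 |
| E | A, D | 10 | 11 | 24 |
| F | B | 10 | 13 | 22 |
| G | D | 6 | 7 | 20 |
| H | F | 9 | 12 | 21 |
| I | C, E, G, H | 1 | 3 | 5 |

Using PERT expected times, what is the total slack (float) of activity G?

12 days

te_A = (12 + 4·14 + 16)/6 = 84/6 = 14
te_B = (1 + 4·2 + 15)/6 = 24/6 = 4
te_C = (10 + 4·11 + 18)/6 = 72/6 = 12
te_D = (8 + 4·10 + 12)/6 = 60/6 = 10
te_E = (10 + 4·11 + 24)/6 = 78/6 = 13
te_F = (10 + 4·13 + 22)/6 = 84/6 = 14
te_G = (6 + 4·7 + 20)/6 = 54/6 = 9
te_H = (9 + 4·12 + 21)/6 = 78/6 = 13
te_I = (1 + 4·3 + 5)/6 = 18/6 = 3

Forward pass:
ES_A = 0; EF_A = 14
ES_B = 14; EF_B = 14+4 = 18
ES_C = 14; EF_C = 14+12 = 26
ES_D = 14; EF_D = 14+10 = 24
ES_E = max(EF_A=14, EF_D=24) = 24; EF_E = 24+13 = 37
ES_F = 18; EF_F = 18+14 = 32
ES_G = 24; EF_G = 24+9 = 33
ES_H = 32; EF_H = 32+13 = 45
ES_I = max(EF_C=26, EF_E=37, EF_G=33, EF_H=45) = 45; EF_I = 45+3 = 48
Expected project duration μ = 48 days. Critical path: A → B → F → H → I.

Backward pass:
LF_I = 48; LS_I = 48−3 = 45
LF_H = LS_I = 45; LS_H = 45−13 = 32
LF_G = LS_I = 45; LS_G = 45−9 = 36
LF_F = LS_H = 32; LS_F = 32−14 = 18
LF_E = LS_I = 45; LS_E = 45−13 = 32
LF_D = min(LS_E=32, LS_G=36) = 32; LS_D = 32−10 = 22
LF_C = LS_I = 45; LS_C = 45−12 = 33
LF_B = LS_F = 18; LS_B = 18−4 = 14
LF_A = min(LS_B=14, LS_C=33, LS_D=22, LS_E=32) = 14; LS_A = 14−14 = 0
Slack_G = LS_G − ES_G = 36 − 24 = 12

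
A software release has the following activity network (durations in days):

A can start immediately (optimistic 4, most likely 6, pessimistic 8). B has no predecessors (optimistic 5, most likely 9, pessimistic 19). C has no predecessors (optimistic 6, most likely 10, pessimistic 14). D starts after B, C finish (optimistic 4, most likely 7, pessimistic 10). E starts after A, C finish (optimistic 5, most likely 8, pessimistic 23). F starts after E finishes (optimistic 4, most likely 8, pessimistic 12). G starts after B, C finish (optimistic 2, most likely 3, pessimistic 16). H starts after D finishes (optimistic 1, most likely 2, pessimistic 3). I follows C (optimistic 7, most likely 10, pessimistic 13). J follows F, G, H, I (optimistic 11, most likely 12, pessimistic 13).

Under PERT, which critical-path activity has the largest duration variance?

E

te_A = (4 + 4·6 + 8)/6 = 36/6 = 6; σ²_A = ((8−4)/6)² = 0.444
te_B = (5 + 4·9 + 19)/6 = 60/6 = 10; σ²_B = ((19−5)/6)² = 5.444
te_C = (6 + 4·10 + 14)/6 = 60/6 = 10; σ²_C = ((14−6)/6)² = 1.778
te_D = (4 + 4·7 + 10)/6 = 42/6 = 7; σ²_D = ((10−4)/6)² = 1.000
te_E = (5 + 4·8 + 23)/6 = 60/6 = 10; σ²_E = ((23−5)/6)² = 9.000
te_F = (4 + 4·8 + 12)/6 = 48/6 = 8; σ²_F = ((12−4)/6)² = 1.778
te_G = (2 + 4·3 + 16)/6 = 30/6 = 5; σ²_G = ((16−2)/6)² = 5.444
te_H = (1 + 4·2 + 3)/6 = 12/6 = 2; σ²_H = ((3−1)/6)² = 0.111
te_I = (7 + 4·10 + 13)/6 = 60/6 = 10; σ²_I = ((13−7)/6)² = 1.000
te_J = (11 + 4·12 + 13)/6 = 72/6 = 12; σ²_J = ((13−11)/6)² = 0.111

Forward pass:
ES_A = 0; EF_A = 6
ES_B = 0; EF_B = 10
ES_C = 0; EF_C = 10
ES_D = max(EF_B=10, EF_C=10) = 10; EF_D = 10+7 = 17
ES_E = max(EF_A=6, EF_C=10) = 10; EF_E = 10+10 = 20
ES_F = 20; EF_F = 20+8 = 28
ES_G = max(EF_B=10, EF_C=10) = 10; EF_G = 10+5 = 15
ES_H = 17; EF_H = 17+2 = 19
ES_I = 10; EF_I = 10+10 = 20
ES_J = max(EF_F=28, EF_G=15, EF_H=19, EF_I=20) = 28; EF_J = 28+12 = 40
Expected project duration μ = 40 days. Critical path: C → E → F → J.

Variances on critical path: σ²_C=1.778, σ²_E=9.000, σ²_F=1.778, σ²_J=0.111.
Largest is σ²_E = 9.000.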